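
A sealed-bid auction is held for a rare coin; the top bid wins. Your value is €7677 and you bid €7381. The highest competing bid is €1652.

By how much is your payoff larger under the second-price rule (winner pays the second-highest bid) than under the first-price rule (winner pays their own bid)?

You have the highest bid, so you win under either rule.
Second-price: pay €1652 → payoff €6025.
First-price: pay your own bid €7381 → payoff €296.
Difference = €6025 − (€296) = €5729.

€5729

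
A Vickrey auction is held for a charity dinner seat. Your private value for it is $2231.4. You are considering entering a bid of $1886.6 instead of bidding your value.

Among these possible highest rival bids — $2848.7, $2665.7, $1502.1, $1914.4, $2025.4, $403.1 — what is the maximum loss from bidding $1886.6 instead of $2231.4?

$2848.7: same outcome either way → loss $0.
$2665.7: same outcome either way → loss $0.
$1502.1: same outcome either way → loss $0.
$1914.4: truthful gives $317, deviation gives $0 → loss $317.
$2025.4: truthful gives $206, deviation gives $0 → loss $206.
$403.1: same outcome either way → loss $0.
Maximum loss: $317.

$317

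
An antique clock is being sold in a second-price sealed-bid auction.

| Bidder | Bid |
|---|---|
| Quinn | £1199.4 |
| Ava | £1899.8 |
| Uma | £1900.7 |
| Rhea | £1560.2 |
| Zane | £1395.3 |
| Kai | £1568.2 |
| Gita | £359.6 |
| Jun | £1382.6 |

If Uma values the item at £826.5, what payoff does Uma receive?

−£1073.3

Highest bid: Uma at £1900.7, so Uma wins.
Second-highest bid: Ava at £1899.8 — that is the price the winner pays.
Uma's payoff = value − price = £826.5 − £1899.8 = −£1073.3.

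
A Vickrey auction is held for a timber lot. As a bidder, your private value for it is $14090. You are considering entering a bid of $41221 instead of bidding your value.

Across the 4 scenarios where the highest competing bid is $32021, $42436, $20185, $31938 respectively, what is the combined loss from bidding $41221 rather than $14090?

$41874

The deviation costs you only when the competing bid falls strictly between $14090 and $41221; elsewhere both bids give the same outcome.
$32021: truthful payoff $0, deviation payoff −$17931 → loss $17931.
$42436: outcomes coincide → loss $0.
$20185: truthful payoff $0, deviation payoff −$6095 → loss $6095.
$31938: truthful payoff $0, deviation payoff −$17848 → loss $17848.
Total loss = $17931 + $6095 + $17848 = $41874.
In a second-price auction your bid sets only whether you win, not what you pay, so bidding your true value is weakly dominant.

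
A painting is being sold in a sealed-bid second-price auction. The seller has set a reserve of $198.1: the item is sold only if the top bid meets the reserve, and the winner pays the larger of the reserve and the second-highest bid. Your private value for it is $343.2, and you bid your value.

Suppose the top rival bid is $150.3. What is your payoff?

$145.1

Your bid $343.2 is the highest and exceeds the reserve.
Price = max(second-highest bid, reserve) = max($150.3, $198.1) = $198.1.
Payoff = $343.2 − $198.1 = $145.1.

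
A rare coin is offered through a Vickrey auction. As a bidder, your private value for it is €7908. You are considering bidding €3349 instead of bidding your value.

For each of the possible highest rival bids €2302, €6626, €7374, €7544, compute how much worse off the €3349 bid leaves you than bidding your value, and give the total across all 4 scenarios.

€2180

The deviation costs you only when the competing bid falls strictly between €3349 and €7908; elsewhere both bids give the same outcome.
€2302: outcomes coincide → loss €0.
€6626: truthful payoff €1282, deviation payoff €0 → loss €1282.
€7374: truthful payoff €534, deviation payoff €0 → loss €534.
€7544: truthful payoff €364, deviation payoff €0 → loss €364.
Total loss = €1282 + €534 + €364 = €2180.
Because the price is fixed by the runner-up's bid, deviating from your value can only change a good outcome into a bad one — never the reverse.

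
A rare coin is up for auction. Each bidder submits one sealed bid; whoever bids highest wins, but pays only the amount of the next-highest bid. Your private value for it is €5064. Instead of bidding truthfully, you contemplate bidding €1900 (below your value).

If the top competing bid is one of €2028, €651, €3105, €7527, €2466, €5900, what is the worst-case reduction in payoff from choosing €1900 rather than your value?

€2028: truthful gives €3036, deviation gives €0 → loss €3036.
€651: same outcome either way → loss €0.
€3105: truthful gives €1959, deviation gives €0 → loss €1959.
€7527: same outcome either way → loss €0.
€2466: truthful gives €2598, deviation gives €0 → loss €2598.
€5900: same outcome either way → loss €0.
Maximum loss: €3036.

€3036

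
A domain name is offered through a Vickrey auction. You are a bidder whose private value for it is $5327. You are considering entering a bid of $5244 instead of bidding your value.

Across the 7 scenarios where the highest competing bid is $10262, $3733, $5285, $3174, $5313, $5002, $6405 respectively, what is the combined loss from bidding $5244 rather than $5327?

The deviation costs you only when the competing bid falls strictly between $5244 and $5327; elsewhere both bids give the same outcome.
$10262: outcomes coincide → loss $0.
$3733: outcomes coincide → loss $0.
$5285: truthful payoff $42, deviation payoff $0 → loss $42.
$3174: outcomes coincide → loss $0.
$5313: truthful payoff $14, deviation payoff $0 → loss $14.
$5002: outcomes coincide → loss $0.
$6405: outcomes coincide → loss $0.
Total loss = $42 + $14 = $56.

$56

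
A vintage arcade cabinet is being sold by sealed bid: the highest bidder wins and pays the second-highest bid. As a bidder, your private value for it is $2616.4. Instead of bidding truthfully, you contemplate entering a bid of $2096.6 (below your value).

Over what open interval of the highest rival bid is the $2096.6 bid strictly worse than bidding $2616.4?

($2096.6, $2616.4)

If the competing bid is below $2096.6, both bids win at the same price — no difference.
If it is above $2616.4, both bids lose — no difference.
If it lies strictly between $2096.6 and $2616.4, bidding your value wins at a price below your value (positive payoff) while bidding $2096.6 loses (payoff 0).
So the deviation strictly hurts on the open interval ($2096.6, $2616.4).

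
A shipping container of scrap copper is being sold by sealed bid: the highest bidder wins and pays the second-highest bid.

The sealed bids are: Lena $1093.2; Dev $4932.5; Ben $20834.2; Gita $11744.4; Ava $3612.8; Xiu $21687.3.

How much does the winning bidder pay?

$20834.2

Highest bid: Xiu at $21687.3, so Xiu wins.
Second-highest bid: Ben at $20834.2 — that is the price the winner pays.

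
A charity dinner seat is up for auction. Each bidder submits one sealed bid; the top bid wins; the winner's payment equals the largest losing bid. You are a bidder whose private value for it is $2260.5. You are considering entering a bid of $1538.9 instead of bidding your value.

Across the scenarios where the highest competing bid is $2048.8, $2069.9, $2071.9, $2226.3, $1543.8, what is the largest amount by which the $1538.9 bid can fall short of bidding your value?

$2048.8: truthful gives $211.7, deviation gives $0 → loss $211.7.
$2069.9: truthful gives $190.6, deviation gives $0 → loss $190.6.
$2071.9: truthful gives $188.6, deviation gives $0 → loss $188.6.
$2226.3: truthful gives $34.2, deviation gives $0 → loss $34.2.
$1543.8: truthful gives $716.7, deviation gives $0 → loss $716.7.
Maximum loss: $716.7.

$716.7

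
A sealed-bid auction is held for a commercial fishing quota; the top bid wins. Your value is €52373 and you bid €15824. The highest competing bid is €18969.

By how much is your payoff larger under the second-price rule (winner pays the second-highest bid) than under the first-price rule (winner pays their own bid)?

Your bid €15824 is below €18969, so you lose under either rule.
Payoff is €0 in both cases; difference = €0.

€0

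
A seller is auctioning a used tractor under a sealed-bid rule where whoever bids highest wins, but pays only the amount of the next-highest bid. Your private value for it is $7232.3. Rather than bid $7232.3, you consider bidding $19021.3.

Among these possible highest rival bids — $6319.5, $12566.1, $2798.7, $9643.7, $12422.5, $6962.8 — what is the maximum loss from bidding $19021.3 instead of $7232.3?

$5333.8

$6319.5: same outcome either way → loss $0.
$12566.1: truthful gives $0, deviation gives −$5333.8 → loss $5333.8.
$2798.7: same outcome either way → loss $0.
$9643.7: truthful gives $0, deviation gives −$2411.4 → loss $2411.4.
$12422.5: truthful gives $0, deviation gives −$5190.2 → loss $5190.2.
$6962.8: same outcome either way → loss $0.
Maximum loss: $5333.8.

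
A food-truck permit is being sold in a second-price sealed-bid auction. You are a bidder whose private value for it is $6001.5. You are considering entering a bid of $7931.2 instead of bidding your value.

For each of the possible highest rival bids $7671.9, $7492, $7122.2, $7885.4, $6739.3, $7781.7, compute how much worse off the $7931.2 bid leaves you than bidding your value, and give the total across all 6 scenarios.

The deviation costs you only when the competing bid falls strictly between $6001.5 and $7931.2; elsewhere both bids give the same outcome.
$7671.9: truthful payoff $0, deviation payoff −$1670.4 → loss $1670.4.
$7492: truthful payoff $0, deviation payoff −$1490.5 → loss $1490.5.
$7122.2: truthful payoff $0, deviation payoff −$1120.7 → loss $1120.7.
$7885.4: truthful payoff $0, deviation payoff −$1883.9 → loss $1883.9.
$6739.3: truthful payoff $0, deviation payoff −$737.8 → loss $737.8.
$7781.7: truthful payoff $0, deviation payoff −$1780.2 → loss $1780.2.
Total loss = $1670.4 + $1490.5 + $1120.7 + $1883.9 + $737.8 + $1780.2 = $8683.5.
In a second-price auction your bid sets only whether you win, not what you pay, so bidding your true value is weakly dominant.

$8683.5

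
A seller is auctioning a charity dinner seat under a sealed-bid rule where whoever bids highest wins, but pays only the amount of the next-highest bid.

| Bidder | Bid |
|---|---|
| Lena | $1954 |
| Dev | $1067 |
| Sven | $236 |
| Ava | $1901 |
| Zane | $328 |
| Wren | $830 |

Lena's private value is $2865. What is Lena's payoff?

Highest bid: Lena at $1954, so Lena wins.
Second-highest bid: Ava at $1901 — that is the price the winner pays.
Lena's payoff = value − price = $2865 − $1901 = $964.

$964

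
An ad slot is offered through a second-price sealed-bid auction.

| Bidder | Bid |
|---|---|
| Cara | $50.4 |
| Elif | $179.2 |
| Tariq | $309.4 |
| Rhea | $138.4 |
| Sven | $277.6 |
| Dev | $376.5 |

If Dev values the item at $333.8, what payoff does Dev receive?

$24.4

Highest bid: Dev at $376.5, so Dev wins.
Second-highest bid: Tariq at $309.4 — that is the price the winner pays.
Dev's payoff = value − price = $333.8 − $309.4 = $24.4.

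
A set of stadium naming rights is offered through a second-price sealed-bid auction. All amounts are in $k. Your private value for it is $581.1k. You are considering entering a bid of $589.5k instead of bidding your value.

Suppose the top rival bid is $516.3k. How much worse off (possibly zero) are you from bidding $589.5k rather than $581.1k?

Bidding your value $581.1k: you win (since $581.1k > $516.3k) and pay $516.3k. Payoff $64.8k.
Bidding $589.5k: you win and pay $516.3k. Payoff $581.1k − $516.3k = $64.8k.
Difference = $64.8k − $64.8k = $0k; both bids lead to the same outcome because the competing bid is below both your value and your alternative bid.
Truthful bidding weakly dominates here: raising your bid can only win items priced above your value, and lowering it can only forfeit items priced below.

$0k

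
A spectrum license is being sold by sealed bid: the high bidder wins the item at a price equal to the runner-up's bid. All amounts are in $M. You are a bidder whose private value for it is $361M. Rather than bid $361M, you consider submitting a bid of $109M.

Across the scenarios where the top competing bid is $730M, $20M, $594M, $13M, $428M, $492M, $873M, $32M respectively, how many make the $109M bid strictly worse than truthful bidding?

0

The deviation hurts exactly when the highest competing bid lies strictly between $109M and $361M — underbidding then forfeits a profitable win.
$730M: above both → same outcome either way.
$20M: below both → same outcome either way.
$594M: above both → same outcome either way.
$13M: below both → same outcome either way.
$428M: above both → same outcome either way.
$492M: above both → same outcome either way.
$873M: above both → same outcome either way.
$32M: below both → same outcome either way.
Count: 0.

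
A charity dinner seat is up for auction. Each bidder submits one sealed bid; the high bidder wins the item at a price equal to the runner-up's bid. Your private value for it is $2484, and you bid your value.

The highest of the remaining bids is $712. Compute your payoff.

Your bid $2484 exceeds the highest competing bid $712, so you win.
In a second-price auction the winner pays the second-highest bid, $712.
Payoff = value − price = $2484 − $712 = $1772.

$1772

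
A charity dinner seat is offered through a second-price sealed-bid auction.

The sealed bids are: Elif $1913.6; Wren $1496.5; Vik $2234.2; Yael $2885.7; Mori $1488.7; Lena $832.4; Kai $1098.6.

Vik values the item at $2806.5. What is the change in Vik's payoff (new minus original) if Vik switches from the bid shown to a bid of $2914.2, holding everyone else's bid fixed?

−$79.2

The highest bid among the other bidders is $2885.7; Vik's bid doesn't change that.
Original bid $2234.2: Vik is not highest (top rival bid is $2885.7); payoff $0.
Alternative bid $2914.2: Vik is highest, pays the top rival bid $2885.7; payoff $2806.5 − $2885.7 = −$79.2.
Change in payoff = −$79.2 − ($0) = −$79.2.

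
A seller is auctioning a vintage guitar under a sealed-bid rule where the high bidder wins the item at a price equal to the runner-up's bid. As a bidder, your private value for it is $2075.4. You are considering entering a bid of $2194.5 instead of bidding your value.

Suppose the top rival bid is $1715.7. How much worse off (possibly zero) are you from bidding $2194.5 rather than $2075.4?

Bidding your value $2075.4: you win (since $2075.4 > $1715.7) and pay $1715.7. Payoff $359.7.
Bidding $2194.5: you win and pay $1715.7. Payoff $2075.4 − $1715.7 = $359.7.
Difference = $359.7 − $359.7 = $0; both bids lead to the same outcome because the competing bid is below both your value and your alternative bid.

$0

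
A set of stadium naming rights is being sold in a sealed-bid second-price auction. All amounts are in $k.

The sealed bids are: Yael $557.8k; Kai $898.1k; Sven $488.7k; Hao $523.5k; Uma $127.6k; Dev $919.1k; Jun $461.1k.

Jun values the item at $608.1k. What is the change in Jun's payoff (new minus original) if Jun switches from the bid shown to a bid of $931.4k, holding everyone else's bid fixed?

The highest bid among the other bidders is $919.1k; Jun's bid doesn't change that.
Original bid $461.1k: Jun is not highest (top rival bid is $919.1k); payoff $0k.
Alternative bid $931.4k: Jun is highest, pays the top rival bid $919.1k; payoff $608.1k − $919.1k = −$311k.
Change in payoff = −$311k − ($0k) = −$311k.

−$311k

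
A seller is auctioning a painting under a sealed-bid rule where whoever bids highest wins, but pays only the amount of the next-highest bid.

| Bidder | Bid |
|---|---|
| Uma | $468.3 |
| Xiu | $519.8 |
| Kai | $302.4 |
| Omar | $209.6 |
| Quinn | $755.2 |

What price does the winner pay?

Highest bid: Quinn at $755.2, so Quinn wins.
Second-highest bid: Xiu at $519.8 — that is the price the winner pays.

$519.8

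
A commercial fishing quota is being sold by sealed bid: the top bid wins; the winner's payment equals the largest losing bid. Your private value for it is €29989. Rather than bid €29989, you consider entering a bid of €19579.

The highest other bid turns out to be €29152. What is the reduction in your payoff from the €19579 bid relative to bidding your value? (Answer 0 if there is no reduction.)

Bidding your value €29989: you win (since €29989 > €29152) and pay €29152. Payoff €837.
Bidding €19579: you lose. Payoff €0.
The competing bid €29152 lies between your shaded bid and your value, so underbidding forfeits an item you could have won at a profitable price.
Loss from deviating = €837 − (€0) = €837.
In a second-price auction your bid sets only whether you win, not what you pay, so bidding your true value is weakly dominant.

€837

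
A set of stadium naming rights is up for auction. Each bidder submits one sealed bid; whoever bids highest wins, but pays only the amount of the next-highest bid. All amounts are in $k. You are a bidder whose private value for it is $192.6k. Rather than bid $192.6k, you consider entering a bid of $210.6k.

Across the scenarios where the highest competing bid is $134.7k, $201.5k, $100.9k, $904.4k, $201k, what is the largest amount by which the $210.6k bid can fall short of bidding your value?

$134.7k: same outcome either way → loss $0k.
$201.5k: truthful gives $0k, deviation gives −$8.9k → loss $8.9k.
$100.9k: same outcome either way → loss $0k.
$904.4k: same outcome either way → loss $0k.
$201k: truthful gives $0k, deviation gives −$8.4k → loss $8.4k.
Maximum loss: $8.9k.

$8.9k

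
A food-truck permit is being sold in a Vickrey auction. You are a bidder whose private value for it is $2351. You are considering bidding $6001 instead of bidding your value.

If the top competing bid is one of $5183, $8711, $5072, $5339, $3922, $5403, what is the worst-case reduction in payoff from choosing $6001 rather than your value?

$5183: truthful gives $0, deviation gives −$2832 → loss $2832.
$8711: same outcome either way → loss $0.
$5072: truthful gives $0, deviation gives −$2721 → loss $2721.
$5339: truthful gives $0, deviation gives −$2988 → loss $2988.
$3922: truthful gives $0, deviation gives −$1571 → loss $1571.
$5403: truthful gives $0, deviation gives −$3052 → loss $3052.
Maximum loss: $3052.

$3052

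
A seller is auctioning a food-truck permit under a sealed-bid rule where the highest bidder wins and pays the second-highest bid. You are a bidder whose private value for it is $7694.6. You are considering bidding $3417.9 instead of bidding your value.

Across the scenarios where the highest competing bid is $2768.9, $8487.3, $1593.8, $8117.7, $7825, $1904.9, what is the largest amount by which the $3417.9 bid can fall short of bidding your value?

$2768.9: same outcome either way → loss $0.
$8487.3: same outcome either way → loss $0.
$1593.8: same outcome either way → loss $0.
$8117.7: same outcome either way → loss $0.
$7825: same outcome either way → loss $0.
$1904.9: same outcome either way → loss $0.
Maximum loss: $0.

$0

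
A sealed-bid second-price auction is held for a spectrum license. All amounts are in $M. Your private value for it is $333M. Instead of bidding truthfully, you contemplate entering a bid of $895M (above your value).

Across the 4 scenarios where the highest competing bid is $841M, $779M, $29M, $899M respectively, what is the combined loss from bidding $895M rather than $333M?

$954M

The deviation costs you only when the competing bid falls strictly between $333M and $895M; elsewhere both bids give the same outcome.
$841M: truthful payoff $0M, deviation payoff −$508M → loss $508M.
$779M: truthful payoff $0M, deviation payoff −$446M → loss $446M.
$29M: outcomes coincide → loss $0M.
$899M: outcomes coincide → loss $0M.
Total loss = $508M + $446M = $954M.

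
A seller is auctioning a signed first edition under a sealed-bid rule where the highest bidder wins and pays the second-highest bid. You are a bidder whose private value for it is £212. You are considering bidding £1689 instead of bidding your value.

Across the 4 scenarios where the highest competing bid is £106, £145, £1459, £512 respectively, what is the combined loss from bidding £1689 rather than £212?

The deviation costs you only when the competing bid falls strictly between £212 and £1689; elsewhere both bids give the same outcome.
£106: outcomes coincide → loss £0.
£145: outcomes coincide → loss £0.
£1459: truthful payoff £0, deviation payoff −£1247 → loss £1247.
£512: truthful payoff £0, deviation payoff −£300 → loss £300.
Total loss = £1247 + £300 = £1547.

£1547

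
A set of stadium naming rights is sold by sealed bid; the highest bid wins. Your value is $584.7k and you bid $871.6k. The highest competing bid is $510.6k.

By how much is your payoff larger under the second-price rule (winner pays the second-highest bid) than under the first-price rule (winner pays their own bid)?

$361k

You have the highest bid, so you win under either rule.
Second-price: pay $510.6k → payoff $74.1k.
First-price: pay your own bid $871.6k → payoff −$286.9k.
Difference = $74.1k − (−$286.9k) = $361k.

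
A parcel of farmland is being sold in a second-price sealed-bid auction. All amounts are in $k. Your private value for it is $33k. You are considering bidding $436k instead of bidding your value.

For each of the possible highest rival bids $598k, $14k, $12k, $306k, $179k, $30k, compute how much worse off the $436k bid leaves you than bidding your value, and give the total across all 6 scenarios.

$419k

The deviation costs you only when the competing bid falls strictly between $33k and $436k; elsewhere both bids give the same outcome.
$598k: outcomes coincide → loss $0k.
$14k: outcomes coincide → loss $0k.
$12k: outcomes coincide → loss $0k.
$306k: truthful payoff $0k, deviation payoff −$273k → loss $273k.
$179k: truthful payoff $0k, deviation payoff −$146k → loss $146k.
$30k: outcomes coincide → loss $0k.
Total loss = $273k + $146k = $419k.
Truthful bidding weakly dominates here: raising your bid can only win items priced above your value, and lowering it can only forfeit items priced below.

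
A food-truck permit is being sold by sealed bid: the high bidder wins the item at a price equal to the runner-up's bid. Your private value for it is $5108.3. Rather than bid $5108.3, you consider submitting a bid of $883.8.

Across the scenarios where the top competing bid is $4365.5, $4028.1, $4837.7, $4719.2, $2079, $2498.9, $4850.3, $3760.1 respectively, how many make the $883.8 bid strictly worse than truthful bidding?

The deviation hurts exactly when the highest competing bid lies strictly between $883.8 and $5108.3 — underbidding then forfeits a profitable win.
$4365.5: inside the interval → strictly worse (loss $742.8).
$4028.1: inside the interval → strictly worse (loss $1080.2).
$4837.7: inside the interval → strictly worse (loss $270.6).
$4719.2: inside the interval → strictly worse (loss $389.1).
$2079: inside the interval → strictly worse (loss $3029.3).
$2498.9: inside the interval → strictly worse (loss $2609.4).
$4850.3: inside the interval → strictly worse (loss $258).
$3760.1: inside the interval → strictly worse (loss $1348.2).
Count: 8.

8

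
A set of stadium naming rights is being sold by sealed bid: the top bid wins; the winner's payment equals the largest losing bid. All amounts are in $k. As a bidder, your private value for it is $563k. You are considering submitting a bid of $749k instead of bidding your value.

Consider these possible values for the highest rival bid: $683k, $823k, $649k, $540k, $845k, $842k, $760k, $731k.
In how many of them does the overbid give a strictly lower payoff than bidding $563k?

3

The deviation hurts exactly when the highest competing bid lies strictly between $563k and $749k — overbidding then wins at a price above your value.
$683k: inside the interval → strictly worse (loss $120k).
$823k: above both → same outcome either way.
$649k: inside the interval → strictly worse (loss $86k).
$540k: below both → same outcome either way.
$845k: above both → same outcome either way.
$842k: above both → same outcome either way.
$760k: above both → same outcome either way.
$731k: inside the interval → strictly worse (loss $168k).
Count: 3.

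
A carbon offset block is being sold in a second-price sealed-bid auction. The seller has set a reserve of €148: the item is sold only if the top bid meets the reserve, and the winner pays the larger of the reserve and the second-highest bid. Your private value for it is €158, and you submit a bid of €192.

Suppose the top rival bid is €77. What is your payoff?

€10

Your bid €192 is the highest and exceeds the reserve.
Price = max(second-highest bid, reserve) = max(€77, €148) = €148.
Payoff = €158 − €148 = €10.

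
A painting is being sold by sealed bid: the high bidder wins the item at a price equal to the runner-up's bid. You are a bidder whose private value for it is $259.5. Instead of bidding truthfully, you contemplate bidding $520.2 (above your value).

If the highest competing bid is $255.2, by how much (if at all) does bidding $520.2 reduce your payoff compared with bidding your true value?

Bidding your value $259.5: you win (since $259.5 > $255.2) and pay $255.2. Payoff $4.3.
Bidding $520.2: you win and pay $255.2. Payoff $259.5 − $255.2 = $4.3.
Difference = $4.3 − $4.3 = $0; both bids lead to the same outcome because the competing bid is below both your value and your alternative bid.

$0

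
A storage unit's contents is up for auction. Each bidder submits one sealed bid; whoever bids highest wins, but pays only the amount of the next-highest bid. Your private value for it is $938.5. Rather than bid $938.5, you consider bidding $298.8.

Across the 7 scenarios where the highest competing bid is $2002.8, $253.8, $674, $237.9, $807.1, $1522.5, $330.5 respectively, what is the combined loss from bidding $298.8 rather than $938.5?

The deviation costs you only when the competing bid falls strictly between $298.8 and $938.5; elsewhere both bids give the same outcome.
$2002.8: outcomes coincide → loss $0.
$253.8: outcomes coincide → loss $0.
$674: truthful payoff $264.5, deviation payoff $0 → loss $264.5.
$237.9: outcomes coincide → loss $0.
$807.1: truthful payoff $131.4, deviation payoff $0 → loss $131.4.
$1522.5: outcomes coincide → loss $0.
$330.5: truthful payoff $608, deviation payoff $0 → loss $608.
Total loss = $264.5 + $131.4 + $608 = $1003.9.

$1003.9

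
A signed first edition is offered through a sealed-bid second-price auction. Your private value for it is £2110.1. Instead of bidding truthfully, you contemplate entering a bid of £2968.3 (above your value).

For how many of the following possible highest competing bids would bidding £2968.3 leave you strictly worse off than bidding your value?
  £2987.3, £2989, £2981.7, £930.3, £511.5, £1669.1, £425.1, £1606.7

0

The deviation hurts exactly when the highest competing bid lies strictly between £2110.1 and £2968.3 — overbidding then wins at a price above your value.
£2987.3: above both → same outcome either way.
£2989: above both → same outcome either way.
£2981.7: above both → same outcome either way.
£930.3: below both → same outcome either way.
£511.5: below both → same outcome either way.
£1669.1: below both → same outcome either way.
£425.1: below both → same outcome either way.
£1606.7: below both → same outcome either way.
Count: 0.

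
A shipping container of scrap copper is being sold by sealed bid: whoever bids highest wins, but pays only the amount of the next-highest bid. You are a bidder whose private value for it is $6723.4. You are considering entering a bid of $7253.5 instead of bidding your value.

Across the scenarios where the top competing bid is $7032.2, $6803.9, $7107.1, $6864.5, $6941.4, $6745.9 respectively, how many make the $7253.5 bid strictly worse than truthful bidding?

The deviation hurts exactly when the highest competing bid lies strictly between $6723.4 and $7253.5 — overbidding then wins at a price above your value.
$7032.2: inside the interval → strictly worse (loss $308.8).
$6803.9: inside the interval → strictly worse (loss $80.5).
$7107.1: inside the interval → strictly worse (loss $383.7).
$6864.5: inside the interval → strictly worse (loss $141.1).
$6941.4: inside the interval → strictly worse (loss $218).
$6745.9: inside the interval → strictly worse (loss $22.5).
Count: 6.

6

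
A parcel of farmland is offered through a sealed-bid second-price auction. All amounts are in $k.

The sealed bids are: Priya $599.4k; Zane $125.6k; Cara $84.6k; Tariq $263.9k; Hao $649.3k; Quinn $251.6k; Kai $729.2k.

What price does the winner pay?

$649.3k

Highest bid: Kai at $729.2k, so Kai wins.
Second-highest bid: Hao at $649.3k — that is the price the winner pays.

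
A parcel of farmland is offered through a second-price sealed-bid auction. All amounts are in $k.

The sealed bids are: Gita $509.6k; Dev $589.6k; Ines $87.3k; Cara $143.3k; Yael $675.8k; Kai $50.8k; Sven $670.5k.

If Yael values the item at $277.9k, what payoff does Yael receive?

−$392.6k

Highest bid: Yael at $675.8k, so Yael wins.
Second-highest bid: Sven at $670.5k — that is the price the winner pays.
Yael's payoff = value − price = $277.9k − $670.5k = −$392.6k.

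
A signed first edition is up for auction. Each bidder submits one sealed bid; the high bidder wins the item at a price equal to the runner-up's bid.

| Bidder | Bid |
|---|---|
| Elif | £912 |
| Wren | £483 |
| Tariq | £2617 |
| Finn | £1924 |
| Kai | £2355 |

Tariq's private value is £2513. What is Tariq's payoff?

Highest bid: Tariq at £2617, so Tariq wins.
Second-highest bid: Kai at £2355 — that is the price the winner pays.
Tariq's payoff = value − price = £2513 − £2355 = £158.

£158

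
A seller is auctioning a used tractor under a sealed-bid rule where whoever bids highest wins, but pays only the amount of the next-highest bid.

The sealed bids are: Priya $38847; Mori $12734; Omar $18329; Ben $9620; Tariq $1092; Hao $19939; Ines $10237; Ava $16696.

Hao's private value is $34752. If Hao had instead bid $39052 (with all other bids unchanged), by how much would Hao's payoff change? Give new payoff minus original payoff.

−$4095

The highest bid among the other bidders is $38847; Hao's bid doesn't change that.
Original bid $19939: Hao is not highest (top rival bid is $38847); payoff $0.
Alternative bid $39052: Hao is highest, pays the top rival bid $38847; payoff $34752 − $38847 = −$4095.
Change in payoff = −$4095 − ($0) = −$4095.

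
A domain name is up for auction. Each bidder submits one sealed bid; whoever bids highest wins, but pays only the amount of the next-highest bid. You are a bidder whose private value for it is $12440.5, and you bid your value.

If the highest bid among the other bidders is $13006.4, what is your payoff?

$0

Your bid $12440.5 is below the highest competing bid $13006.4, so you lose.
A losing bidder pays nothing and receives nothing: payoff = $0.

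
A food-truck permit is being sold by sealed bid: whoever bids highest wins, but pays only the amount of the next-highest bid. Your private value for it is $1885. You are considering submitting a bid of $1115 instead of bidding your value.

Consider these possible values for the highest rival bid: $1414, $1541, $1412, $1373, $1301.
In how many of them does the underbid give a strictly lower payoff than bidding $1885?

5

The deviation hurts exactly when the highest competing bid lies strictly between $1115 and $1885 — underbidding then forfeits a profitable win.
$1414: inside the interval → strictly worse (loss $471).
$1541: inside the interval → strictly worse (loss $344).
$1412: inside the interval → strictly worse (loss $473).
$1373: inside the interval → strictly worse (loss $512).
$1301: inside the interval → strictly worse (loss $584).
Count: 5.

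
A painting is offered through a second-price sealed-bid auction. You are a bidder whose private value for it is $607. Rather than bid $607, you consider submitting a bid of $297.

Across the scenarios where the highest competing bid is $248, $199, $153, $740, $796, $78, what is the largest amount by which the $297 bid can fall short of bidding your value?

$248: same outcome either way → loss $0.
$199: same outcome either way → loss $0.
$153: same outcome either way → loss $0.
$740: same outcome either way → loss $0.
$796: same outcome either way → loss $0.
$78: same outcome either way → loss $0.
Maximum loss: $0.

$0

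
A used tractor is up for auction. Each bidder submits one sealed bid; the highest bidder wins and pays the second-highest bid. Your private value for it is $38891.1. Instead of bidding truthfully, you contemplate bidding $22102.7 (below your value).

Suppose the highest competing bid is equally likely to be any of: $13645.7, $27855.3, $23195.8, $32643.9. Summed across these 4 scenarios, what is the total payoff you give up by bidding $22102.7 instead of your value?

The deviation costs you only when the competing bid falls strictly between $22102.7 and $38891.1; elsewhere both bids give the same outcome.
$13645.7: outcomes coincide → loss $0.
$27855.3: truthful payoff $11035.8, deviation payoff $0 → loss $11035.8.
$23195.8: truthful payoff $15695.3, deviation payoff $0 → loss $15695.3.
$32643.9: truthful payoff $6247.2, deviation payoff $0 → loss $6247.2.
Total loss = $11035.8 + $15695.3 + $6247.2 = $32978.3.

$32978.3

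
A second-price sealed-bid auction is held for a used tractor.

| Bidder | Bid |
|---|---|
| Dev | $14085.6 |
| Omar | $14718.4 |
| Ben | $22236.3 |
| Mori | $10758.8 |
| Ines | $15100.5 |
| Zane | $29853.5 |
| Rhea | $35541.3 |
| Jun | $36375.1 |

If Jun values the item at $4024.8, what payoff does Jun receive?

Highest bid: Jun at $36375.1, so Jun wins.
Second-highest bid: Rhea at $35541.3 — that is the price the winner pays.
Jun's payoff = value − price = $4024.8 − $35541.3 = −$31516.5.

−$31516.5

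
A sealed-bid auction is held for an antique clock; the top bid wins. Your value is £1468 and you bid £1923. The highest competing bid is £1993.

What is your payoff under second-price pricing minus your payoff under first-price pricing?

£0

Your bid £1923 is below £1993, so you lose under either rule.
Payoff is £0 in both cases; difference = £0.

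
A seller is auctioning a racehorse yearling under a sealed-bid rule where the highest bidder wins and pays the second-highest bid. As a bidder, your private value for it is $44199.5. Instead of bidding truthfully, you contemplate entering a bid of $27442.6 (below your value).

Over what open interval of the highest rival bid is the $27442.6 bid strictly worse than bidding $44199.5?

($27442.6, $44199.5)

If the competing bid is below $27442.6, both bids win at the same price — no difference.
If it is above $44199.5, both bids lose — no difference.
If it lies strictly between $27442.6 and $44199.5, bidding your value wins at a price below your value (positive payoff) while bidding $27442.6 loses (payoff 0).
So the deviation strictly hurts on the open interval ($27442.6, $44199.5).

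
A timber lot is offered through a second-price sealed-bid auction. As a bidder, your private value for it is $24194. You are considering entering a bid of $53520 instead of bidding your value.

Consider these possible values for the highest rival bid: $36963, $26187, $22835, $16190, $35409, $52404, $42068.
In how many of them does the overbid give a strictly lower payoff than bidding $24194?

5

The deviation hurts exactly when the highest competing bid lies strictly between $24194 and $53520 — overbidding then wins at a price above your value.
$36963: inside the interval → strictly worse (loss $12769).
$26187: inside the interval → strictly worse (loss $1993).
$22835: below both → same outcome either way.
$16190: below both → same outcome either way.
$35409: inside the interval → strictly worse (loss $11215).
$52404: inside the interval → strictly worse (loss $28210).
$42068: inside the interval → strictly worse (loss $17874).
Count: 5.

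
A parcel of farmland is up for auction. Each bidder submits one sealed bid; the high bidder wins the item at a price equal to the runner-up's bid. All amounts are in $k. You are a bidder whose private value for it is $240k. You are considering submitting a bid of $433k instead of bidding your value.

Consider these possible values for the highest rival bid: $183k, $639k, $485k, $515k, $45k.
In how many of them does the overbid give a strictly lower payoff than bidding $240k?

The deviation hurts exactly when the highest competing bid lies strictly between $240k and $433k — overbidding then wins at a price above your value.
$183k: below both → same outcome either way.
$639k: above both → same outcome either way.
$485k: above both → same outcome either way.
$515k: above both → same outcome either way.
$45k: below both → same outcome either way.
Count: 0.

0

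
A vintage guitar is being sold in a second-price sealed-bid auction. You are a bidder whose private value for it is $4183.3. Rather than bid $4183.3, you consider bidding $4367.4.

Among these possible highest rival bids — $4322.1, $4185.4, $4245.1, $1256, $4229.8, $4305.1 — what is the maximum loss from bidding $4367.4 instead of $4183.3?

$138.8

$4322.1: truthful gives $0, deviation gives −$138.8 → loss $138.8.
$4185.4: truthful gives $0, deviation gives −$2.1 → loss $2.1.
$4245.1: truthful gives $0, deviation gives −$61.8 → loss $61.8.
$1256: same outcome either way → loss $0.
$4229.8: truthful gives $0, deviation gives −$46.5 → loss $46.5.
$4305.1: truthful gives $0, deviation gives −$121.8 → loss $121.8.
Maximum loss: $138.8.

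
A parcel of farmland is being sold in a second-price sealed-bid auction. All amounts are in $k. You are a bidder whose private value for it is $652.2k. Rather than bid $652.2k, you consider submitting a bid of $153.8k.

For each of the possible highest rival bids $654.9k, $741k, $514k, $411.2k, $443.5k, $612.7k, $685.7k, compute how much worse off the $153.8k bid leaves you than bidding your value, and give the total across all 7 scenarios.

$627.4k

The deviation costs you only when the competing bid falls strictly between $153.8k and $652.2k; elsewhere both bids give the same outcome.
$654.9k: outcomes coincide → loss $0k.
$741k: outcomes coincide → loss $0k.
$514k: truthful payoff $138.2k, deviation payoff $0k → loss $138.2k.
$411.2k: truthful payoff $241k, deviation payoff $0k → loss $241k.
$443.5k: truthful payoff $208.7k, deviation payoff $0k → loss $208.7k.
$612.7k: truthful payoff $39.5k, deviation payoff $0k → loss $39.5k.
$685.7k: outcomes coincide → loss $0k.
Total loss = $138.2k + $241k + $208.7k + $39.5k = $627.4k.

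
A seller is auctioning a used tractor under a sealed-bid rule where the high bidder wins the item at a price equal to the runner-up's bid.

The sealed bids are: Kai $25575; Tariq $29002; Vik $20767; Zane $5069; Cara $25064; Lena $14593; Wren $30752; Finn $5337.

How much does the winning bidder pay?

$29002

Highest bid: Wren at $30752, so Wren wins.
Second-highest bid: Tariq at $29002 — that is the price the winner pays.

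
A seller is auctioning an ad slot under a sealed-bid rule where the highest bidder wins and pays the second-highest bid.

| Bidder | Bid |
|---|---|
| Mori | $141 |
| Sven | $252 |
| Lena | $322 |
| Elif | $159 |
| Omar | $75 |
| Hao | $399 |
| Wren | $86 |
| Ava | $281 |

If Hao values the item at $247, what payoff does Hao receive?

Highest bid: Hao at $399, so Hao wins.
Second-highest bid: Lena at $322 — that is the price the winner pays.
Hao's payoff = value − price = $247 − $322 = −$75.

−$75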